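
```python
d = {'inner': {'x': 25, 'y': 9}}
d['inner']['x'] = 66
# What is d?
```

After line 1: d = {'inner': {'x': 25, 'y': 9}}
After line 2 (inner x overwritten): d = {'inner': {'x': 66, 'y': 9}}

{'inner': {'x': 66, 'y': 9}}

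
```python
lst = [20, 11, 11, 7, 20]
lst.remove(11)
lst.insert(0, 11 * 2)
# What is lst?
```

After line 1: lst = [20, 11, 11, 7, 20]
After line 2 (remove first 11): lst = [20, 11, 7, 20]
After line 3 (insert 22 at index 0): lst = [22, 20, 11, 7, 20]

[22, 20, 11, 7, 20]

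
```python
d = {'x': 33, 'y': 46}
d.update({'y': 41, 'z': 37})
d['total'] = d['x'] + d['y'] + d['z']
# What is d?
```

After line 1: d = {'x': 33, 'y': 46}
After line 2 (y overwritten, z added): d = {'x': 33, 'y': 41, 'z': 37}
After line 3 (total = 33 + 41 + 37 = 111): d = {'x': 33, 'y': 41, 'z': 37, 'total': 111}

{'x': 33, 'y': 41, 'z': 37, 'total': 111}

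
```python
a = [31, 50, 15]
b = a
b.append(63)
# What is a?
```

After line 1: a = [31, 50, 15]
After line 2 (b = a is an alias, same object): a = [31, 50, 15], b = [31, 50, 15]
After line 3 (b.append mutates the shared list): a = [31, 50, 15, 63], b = [31, 50, 15, 63]

[31, 50, 15, 63]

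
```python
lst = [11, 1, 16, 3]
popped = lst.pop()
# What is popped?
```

3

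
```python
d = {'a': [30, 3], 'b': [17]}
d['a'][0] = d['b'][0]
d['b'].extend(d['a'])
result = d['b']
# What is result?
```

After line 1: d = {'a': [30, 3], 'b': [17]}
After line 2 (a[0] = b[0] = 17): d = {'a': [17, 3], 'b': [17]}
After line 3 (b.extend(a) appends [17, 3]): d = {'a': [17, 3], 'b': [17, 17, 3]}
After line 4: result = d['b'] = [17, 17, 3]

[17, 17, 3]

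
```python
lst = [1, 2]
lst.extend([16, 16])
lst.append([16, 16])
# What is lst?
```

After line 1: lst = [1, 2]
After line 2 (extend unpacks [16, 16]): lst = [1, 2, 16, 16]
After line 3 (append adds [16, 16] as single element): lst = [1, 2, 16, 16, [16, 16]]

[1, 2, 16, 16, [16, 16]]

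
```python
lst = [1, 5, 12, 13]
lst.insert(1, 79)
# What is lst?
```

[1, 79, 5, 12, 13]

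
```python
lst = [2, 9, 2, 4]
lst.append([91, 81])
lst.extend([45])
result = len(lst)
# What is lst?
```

After line 1: lst = [2, 9, 2, 4]
After line 2 (append adds [91, 81] as single element): lst = [2, 9, 2, 4, [91, 81]]
After line 3 (extend unpacks [45], adds 45): lst = [2, 9, 2, 4, [91, 81], 45]
After line 4: result = len(lst) = 6

[2, 9, 2, 4, [91, 81], 45]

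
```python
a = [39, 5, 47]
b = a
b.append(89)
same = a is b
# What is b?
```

After line 1: a = [39, 5, 47]
After line 2 (b = a is an alias, same object): a = [39, 5, 47], b = [39, 5, 47]
After line 3 (b.append mutates the shared list): a = [39, 5, 47, 89], b = [39, 5, 47, 89]
After line 4 (same = a is b; same object -> True): same = True

[39, 5, 47, 89]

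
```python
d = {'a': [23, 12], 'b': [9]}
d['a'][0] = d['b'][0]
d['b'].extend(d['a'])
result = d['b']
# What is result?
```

After line 1: d = {'a': [23, 12], 'b': [9]}
After line 2 (a[0] = b[0] = 9): d = {'a': [9, 12], 'b': [9]}
After line 3 (b.extend(a) appends [9, 12]): d = {'a': [9, 12], 'b': [9, 9, 12]}
After line 4: result = d['b'] = [9, 9, 12]

[9, 9, 12]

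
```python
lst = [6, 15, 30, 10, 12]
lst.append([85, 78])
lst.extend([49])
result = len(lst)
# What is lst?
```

After line 1: lst = [6, 15, 30, 10, 12]
After line 2 (append adds [85, 78] as single element): lst = [6, 15, 30, 10, 12, [85, 78]]
After line 3 (extend unpacks [49], adds 49): lst = [6, 15, 30, 10, 12, [85, 78], 49]
After line 4: result = len(lst) = 7

[6, 15, 30, 10, 12, [85, 78], 49]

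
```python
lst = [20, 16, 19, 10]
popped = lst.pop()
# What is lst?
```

[20, 16, 19]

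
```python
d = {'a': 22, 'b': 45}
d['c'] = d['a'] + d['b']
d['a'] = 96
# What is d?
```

After line 1: d = {'a': 22, 'b': 45}
After line 2 (d['c'] = 22 + 45): d = {'a': 22, 'b': 45, 'c': 67}
After line 3: d = {'a': 96, 'b': 45, 'c': 67}

{'a': 96, 'b': 45, 'c': 67}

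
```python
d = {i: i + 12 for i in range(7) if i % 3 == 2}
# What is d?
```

{2: 14, 5: 17}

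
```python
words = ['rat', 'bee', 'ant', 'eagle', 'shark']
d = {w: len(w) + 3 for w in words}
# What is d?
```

{'rat': 6, 'bee': 6, 'ant': 6, 'eagle': 8, 'shark': 8}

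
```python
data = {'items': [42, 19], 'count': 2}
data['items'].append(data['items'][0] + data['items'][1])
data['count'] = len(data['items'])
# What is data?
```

After line 1: data = {'items': [42, 19], 'count': 2}
After line 2 (append 42 + 19 = 61): data = {'items': [42, 19, 61], 'count': 2}
After line 3 (count = len(items) = 3): data = {'items': [42, 19, 61], 'count': 3}

{'items': [42, 19, 61], 'count': 3}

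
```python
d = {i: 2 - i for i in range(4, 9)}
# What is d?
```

{4: -2, 5: -3, 6: -4, 7: -5, 8: -6}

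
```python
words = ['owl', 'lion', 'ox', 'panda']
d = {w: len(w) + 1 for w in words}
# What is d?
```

{'owl': 4, 'lion': 5, 'ox': 3, 'panda': 6}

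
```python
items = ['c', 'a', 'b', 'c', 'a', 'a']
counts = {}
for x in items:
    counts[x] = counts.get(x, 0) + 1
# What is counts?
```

Initial: counts = {}, items = ['c', 'a', 'b', 'c', 'a', 'a']
See 'c': counts = {'c': 1}
See 'a': counts = {'c': 1, 'a': 1}
See 'b': counts = {'c': 1, 'a': 1, 'b': 1}
See 'c': counts = {'c': 2, 'a': 1, 'b': 1}
See 'a': counts = {'c': 2, 'a': 2, 'b': 1}
See 'a': counts = {'c': 2, 'a': 3, 'b': 1}

{'c': 2, 'a': 3, 'b': 1}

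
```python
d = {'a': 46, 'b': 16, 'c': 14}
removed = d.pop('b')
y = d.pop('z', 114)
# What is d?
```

After line 1: d = {'a': 46, 'b': 16, 'c': 14}
After line 2 (pop 'b' returns 16): d = {'a': 46, 'c': 14}, removed = 16
After line 3 (pop 'z' missing, returns default 114): d = {'a': 46, 'c': 14}, y = 114

{'a': 46, 'c': 14}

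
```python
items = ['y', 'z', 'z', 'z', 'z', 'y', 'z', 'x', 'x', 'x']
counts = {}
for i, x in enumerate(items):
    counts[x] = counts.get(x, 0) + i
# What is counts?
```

Initial: counts = {}, items = ['y', 'z', 'z', 'z', 'z', 'y', 'z', 'x', 'x', 'x']
i=0, x='y': counts = {'y': 0}
i=1, x='z': counts = {'y': 0, 'z': 1}
i=2, x='z': counts = {'y': 0, 'z': 3}
i=3, x='z': counts = {'y': 0, 'z': 6}
i=4, x='z': counts = {'y': 0, 'z': 10}
i=5, x='y': counts = {'y': 5, 'z': 10}
i=6, x='z': counts = {'y': 5, 'z': 16}
i=7, x='x': counts = {'y': 5, 'z': 16, 'x': 7}
i=8, x='x': counts = {'y': 5, 'z': 16, 'x': 15}
i=9, x='x': counts = {'y': 5, 'z': 16, 'x': 24}

{'y': 5, 'z': 16, 'x': 24}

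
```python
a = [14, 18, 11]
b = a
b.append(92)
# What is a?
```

After line 1: a = [14, 18, 11]
After line 2 (b = a is an alias, same object): a = [14, 18, 11], b = [14, 18, 11]
After line 3 (b.append mutates the shared list): a = [14, 18, 11, 92], b = [14, 18, 11, 92]

[14, 18, 11, 92]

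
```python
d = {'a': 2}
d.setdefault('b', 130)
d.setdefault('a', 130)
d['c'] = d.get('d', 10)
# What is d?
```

After line 1: d = {'a': 2}
After line 2 (setdefault adds 'b'=130): d = {'a': 2, 'b': 130}
After line 3 (setdefault 'a' no-op, already exists): d = {'a': 2, 'b': 130}
After line 4 (get('d', 10) returns default since 'd' not in d): d = {'a': 2, 'b': 130, 'c': 10}

{'a': 2, 'b': 130, 'c': 10}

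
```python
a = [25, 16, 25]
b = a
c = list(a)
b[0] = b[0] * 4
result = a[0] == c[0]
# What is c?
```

After line 1: a = [25, 16, 25]
After line 2 (b = a, alias): a = [25, 16, 25], b = [25, 16, 25]
After line 3 (c = list(a) is a copy, new object): c = [25, 16, 25]
After line 4 (b[0] = 25 * 4 = 100; mutates shared a/b): a = b = [100, 16, 25], c = [25, 16, 25]
After line 5 (a[0] = 100, c[0] = 25; result = False)

[25, 16, 25]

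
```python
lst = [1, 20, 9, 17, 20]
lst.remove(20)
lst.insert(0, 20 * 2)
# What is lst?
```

After line 1: lst = [1, 20, 9, 17, 20]
After line 2 (remove first 20): lst = [1, 9, 17, 20]
After line 3 (insert 40 at index 0): lst = [40, 1, 9, 17, 20]

[40, 1, 9, 17, 20]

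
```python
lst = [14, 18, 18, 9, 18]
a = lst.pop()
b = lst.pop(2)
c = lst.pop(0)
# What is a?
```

After line 1: lst = [14, 18, 18, 9, 18]
After line 2 (pop() -> a = 18): lst = [14, 18, 18, 9]
After line 3 (pop(2) -> b = 18): lst = [14, 18, 9]
After line 4 (pop(0) -> c = 14): lst = [18, 9]

18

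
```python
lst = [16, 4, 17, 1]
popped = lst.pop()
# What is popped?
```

1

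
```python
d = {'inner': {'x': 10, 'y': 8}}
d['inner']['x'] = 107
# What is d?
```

After line 1: d = {'inner': {'x': 10, 'y': 8}}
After line 2 (inner x overwritten): d = {'inner': {'x': 107, 'y': 8}}

{'inner': {'x': 107, 'y': 8}}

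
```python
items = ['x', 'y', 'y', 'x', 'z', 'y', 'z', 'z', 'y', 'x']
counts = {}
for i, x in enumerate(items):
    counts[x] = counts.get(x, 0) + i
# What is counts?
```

Initial: counts = {}, items = ['x', 'y', 'y', 'x', 'z', 'y', 'z', 'z', 'y', 'x']
i=0, x='x': counts = {'x': 0}
i=1, x='y': counts = {'x': 0, 'y': 1}
i=2, x='y': counts = {'x': 0, 'y': 3}
i=3, x='x': counts = {'x': 3, 'y': 3}
i=4, x='z': counts = {'x': 3, 'y': 3, 'z': 4}
i=5, x='y': counts = {'x': 3, 'y': 8, 'z': 4}
i=6, x='z': counts = {'x': 3, 'y': 8, 'z': 10}
i=7, x='z': counts = {'x': 3, 'y': 8, 'z': 17}
i=8, x='y': counts = {'x': 3, 'y': 16, 'z': 17}
i=9, x='x': counts = {'x': 12, 'y': 16, 'z': 17}

{'x': 12, 'y': 16, 'z': 17}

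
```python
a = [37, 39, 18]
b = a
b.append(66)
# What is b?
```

After line 1: a = [37, 39, 18]
After line 2 (b = a is an alias, same object): a = [37, 39, 18], b = [37, 39, 18]
After line 3 (b.append mutates the shared list): a = [37, 39, 18, 66], b = [37, 39, 18, 66]

[37, 39, 18, 66]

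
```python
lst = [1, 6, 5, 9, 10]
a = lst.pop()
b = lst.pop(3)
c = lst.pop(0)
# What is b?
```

After line 1: lst = [1, 6, 5, 9, 10]
After line 2 (pop() -> a = 10): lst = [1, 6, 5, 9]
After line 3 (pop(3) -> b = 9): lst = [1, 6, 5]
After line 4 (pop(0) -> c = 1): lst = [6, 5]

9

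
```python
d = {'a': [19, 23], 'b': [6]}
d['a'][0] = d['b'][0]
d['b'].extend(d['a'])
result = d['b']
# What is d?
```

After line 1: d = {'a': [19, 23], 'b': [6]}
After line 2 (a[0] = b[0] = 6): d = {'a': [6, 23], 'b': [6]}
After line 3 (b.extend(a) appends [6, 23]): d = {'a': [6, 23], 'b': [6, 6, 23]}
After line 4: result = d['b'] = [6, 6, 23]

{'a': [6, 23], 'b': [6, 6, 23]}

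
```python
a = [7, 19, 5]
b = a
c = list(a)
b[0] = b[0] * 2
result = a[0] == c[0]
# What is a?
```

After line 1: a = [7, 19, 5]
After line 2 (b = a, alias): a = [7, 19, 5], b = [7, 19, 5]
After line 3 (c = list(a) is a copy, new object): c = [7, 19, 5]
After line 4 (b[0] = 7 * 2 = 14; mutates shared a/b): a = b = [14, 19, 5], c = [7, 19, 5]
After line 5 (a[0] = 14, c[0] = 7; result = False)

[14, 19, 5]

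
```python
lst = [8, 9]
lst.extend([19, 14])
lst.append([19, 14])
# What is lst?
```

After line 1: lst = [8, 9]
After line 2 (extend unpacks [19, 14]): lst = [8, 9, 19, 14]
After line 3 (append adds [19, 14] as single element): lst = [8, 9, 19, 14, [19, 14]]

[8, 9, 19, 14, [19, 14]]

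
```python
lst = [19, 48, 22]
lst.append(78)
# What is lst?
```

[19, 48, 22, 78]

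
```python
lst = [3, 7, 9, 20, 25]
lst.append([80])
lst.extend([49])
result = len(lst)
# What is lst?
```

After line 1: lst = [3, 7, 9, 20, 25]
After line 2 (append adds [80] as single element): lst = [3, 7, 9, 20, 25, [80]]
After line 3 (extend unpacks [49], adds 49): lst = [3, 7, 9, 20, 25, [80], 49]
After line 4: result = len(lst) = 7

[3, 7, 9, 20, 25, [80], 49]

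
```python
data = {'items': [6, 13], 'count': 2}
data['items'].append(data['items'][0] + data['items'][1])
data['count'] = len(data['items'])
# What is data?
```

After line 1: data = {'items': [6, 13], 'count': 2}
After line 2 (append 6 + 13 = 19): data = {'items': [6, 13, 19], 'count': 2}
After line 3 (count = len(items) = 3): data = {'items': [6, 13, 19], 'count': 3}

{'items': [6, 13, 19], 'count': 3}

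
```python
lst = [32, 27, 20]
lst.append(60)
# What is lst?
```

[32, 27, 20, 60]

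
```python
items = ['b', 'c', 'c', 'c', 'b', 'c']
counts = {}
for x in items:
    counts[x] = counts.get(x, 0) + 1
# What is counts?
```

Initial: counts = {}, items = ['b', 'c', 'c', 'c', 'b', 'c']
See 'b': counts = {'b': 1}
See 'c': counts = {'b': 1, 'c': 1}
See 'c': counts = {'b': 1, 'c': 2}
See 'c': counts = {'b': 1, 'c': 3}
See 'b': counts = {'b': 2, 'c': 3}
See 'c': counts = {'b': 2, 'c': 4}

{'b': 2, 'c': 4}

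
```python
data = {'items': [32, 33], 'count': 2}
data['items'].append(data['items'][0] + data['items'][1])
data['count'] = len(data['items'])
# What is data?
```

After line 1: data = {'items': [32, 33], 'count': 2}
After line 2 (append 32 + 33 = 65): data = {'items': [32, 33, 65], 'count': 2}
After line 3 (count = len(items) = 3): data = {'items': [32, 33, 65], 'count': 3}

{'items': [32, 33, 65], 'count': 3}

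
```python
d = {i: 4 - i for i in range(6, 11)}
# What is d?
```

{6: -2, 7: -3, 8: -4, 9: -5, 10: -6}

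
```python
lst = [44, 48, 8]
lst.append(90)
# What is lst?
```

[44, 48, 8, 90]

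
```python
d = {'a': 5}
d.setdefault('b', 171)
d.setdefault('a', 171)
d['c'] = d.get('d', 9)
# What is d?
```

After line 1: d = {'a': 5}
After line 2 (setdefault adds 'b'=171): d = {'a': 5, 'b': 171}
After line 3 (setdefault 'a' no-op, already exists): d = {'a': 5, 'b': 171}
After line 4 (get('d', 9) returns default since 'd' not in d): d = {'a': 5, 'b': 171, 'c': 9}

{'a': 5, 'b': 171, 'c': 9}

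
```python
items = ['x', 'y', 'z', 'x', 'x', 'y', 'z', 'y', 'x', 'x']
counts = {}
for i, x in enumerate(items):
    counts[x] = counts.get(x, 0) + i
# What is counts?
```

Initial: counts = {}, items = ['x', 'y', 'z', 'x', 'x', 'y', 'z', 'y', 'x', 'x']
i=0, x='x': counts = {'x': 0}
i=1, x='y': counts = {'x': 0, 'y': 1}
i=2, x='z': counts = {'x': 0, 'y': 1, 'z': 2}
i=3, x='x': counts = {'x': 3, 'y': 1, 'z': 2}
i=4, x='x': counts = {'x': 7, 'y': 1, 'z': 2}
i=5, x='y': counts = {'x': 7, 'y': 6, 'z': 2}
i=6, x='z': counts = {'x': 7, 'y': 6, 'z': 8}
i=7, x='y': counts = {'x': 7, 'y': 13, 'z': 8}
i=8, x='x': counts = {'x': 15, 'y': 13, 'z': 8}
i=9, x='x': counts = {'x': 24, 'y': 13, 'z': 8}

{'x': 24, 'y': 13, 'z': 8}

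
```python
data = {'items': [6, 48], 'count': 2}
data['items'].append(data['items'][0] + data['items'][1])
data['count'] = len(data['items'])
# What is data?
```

After line 1: data = {'items': [6, 48], 'count': 2}
After line 2 (append 6 + 48 = 54): data = {'items': [6, 48, 54], 'count': 2}
After line 3 (count = len(items) = 3): data = {'items': [6, 48, 54], 'count': 3}

{'items': [6, 48, 54], 'count': 3}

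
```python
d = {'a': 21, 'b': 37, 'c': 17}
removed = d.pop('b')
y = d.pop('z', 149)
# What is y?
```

After line 1: d = {'a': 21, 'b': 37, 'c': 17}
After line 2 (pop 'b' returns 37): d = {'a': 21, 'c': 17}, removed = 37
After line 3 (pop 'z' missing, returns default 149): d = {'a': 21, 'c': 17}, y = 149

149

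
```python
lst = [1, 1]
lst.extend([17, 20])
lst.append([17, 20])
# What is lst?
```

After line 1: lst = [1, 1]
After line 2 (extend unpacks [17, 20]): lst = [1, 1, 17, 20]
After line 3 (append adds [17, 20] as single element): lst = [1, 1, 17, 20, [17, 20]]

[1, 1, 17, 20, [17, 20]]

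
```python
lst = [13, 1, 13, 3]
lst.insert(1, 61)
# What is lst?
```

[13, 61, 1, 13, 3]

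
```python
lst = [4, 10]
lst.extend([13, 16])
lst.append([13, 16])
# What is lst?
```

After line 1: lst = [4, 10]
After line 2 (extend unpacks [13, 16]): lst = [4, 10, 13, 16]
After line 3 (append adds [13, 16] as single element): lst = [4, 10, 13, 16, [13, 16]]

[4, 10, 13, 16, [13, 16]]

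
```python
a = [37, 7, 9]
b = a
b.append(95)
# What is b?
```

After line 1: a = [37, 7, 9]
After line 2 (b = a is an alias, same object): a = [37, 7, 9], b = [37, 7, 9]
After line 3 (b.append mutates the shared list): a = [37, 7, 9, 95], b = [37, 7, 9, 95]

[37, 7, 9, 95]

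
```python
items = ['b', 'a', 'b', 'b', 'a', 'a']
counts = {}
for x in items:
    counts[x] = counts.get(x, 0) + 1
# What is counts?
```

Initial: counts = {}, items = ['b', 'a', 'b', 'b', 'a', 'a']
See 'b': counts = {'b': 1}
See 'a': counts = {'b': 1, 'a': 1}
See 'b': counts = {'b': 2, 'a': 1}
See 'b': counts = {'b': 3, 'a': 1}
See 'a': counts = {'b': 3, 'a': 2}
See 'a': counts = {'b': 3, 'a': 3}

{'b': 3, 'a': 3}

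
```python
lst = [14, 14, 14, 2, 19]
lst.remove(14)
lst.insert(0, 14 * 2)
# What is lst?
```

After line 1: lst = [14, 14, 14, 2, 19]
After line 2 (remove first 14): lst = [14, 14, 2, 19]
After line 3 (insert 28 at index 0): lst = [28, 14, 14, 2, 19]

[28, 14, 14, 2, 19]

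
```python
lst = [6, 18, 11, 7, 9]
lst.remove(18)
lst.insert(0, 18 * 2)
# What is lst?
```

After line 1: lst = [6, 18, 11, 7, 9]
After line 2 (remove first 18): lst = [6, 11, 7, 9]
After line 3 (insert 36 at index 0): lst = [36, 6, 11, 7, 9]

[36, 6, 11, 7, 9]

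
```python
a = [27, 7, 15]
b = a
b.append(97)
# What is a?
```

After line 1: a = [27, 7, 15]
After line 2 (b = a is an alias, same object): a = [27, 7, 15], b = [27, 7, 15]
After line 3 (b.append mutates the shared list): a = [27, 7, 15, 97], b = [27, 7, 15, 97]

[27, 7, 15, 97]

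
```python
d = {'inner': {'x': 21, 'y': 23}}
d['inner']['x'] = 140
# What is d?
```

After line 1: d = {'inner': {'x': 21, 'y': 23}}
After line 2 (inner x overwritten): d = {'inner': {'x': 140, 'y': 23}}

{'inner': {'x': 140, 'y': 23}}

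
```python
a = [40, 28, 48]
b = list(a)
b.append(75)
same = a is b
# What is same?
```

After line 1: a = [40, 28, 48]
After line 2 (b = list(a) is a shallow copy, new object): a = [40, 28, 48], b = [40, 28, 48]
After line 3 (append only mutates b): a = [40, 28, 48], b = [40, 28, 48, 75]
After line 4 (same = a is b; different objects -> False): same = False

False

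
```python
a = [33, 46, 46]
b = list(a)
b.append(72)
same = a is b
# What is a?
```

After line 1: a = [33, 46, 46]
After line 2 (b = list(a) is a shallow copy, new object): a = [33, 46, 46], b = [33, 46, 46]
After line 3 (append only mutates b): a = [33, 46, 46], b = [33, 46, 46, 72]
After line 4 (same = a is b; different objects -> False): same = False

[33, 46, 46]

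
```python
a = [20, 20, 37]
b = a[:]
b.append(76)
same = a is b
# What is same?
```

After line 1: a = [20, 20, 37]
After line 2 (b = a[:] is a shallow copy, new object): a = [20, 20, 37], b = [20, 20, 37]
After line 3 (append only mutates b): a = [20, 20, 37], b = [20, 20, 37, 76]
After line 4 (same = a is b; different objects -> False): same = False

False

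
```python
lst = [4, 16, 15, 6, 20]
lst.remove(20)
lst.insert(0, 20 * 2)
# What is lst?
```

After line 1: lst = [4, 16, 15, 6, 20]
After line 2 (remove first 20): lst = [4, 16, 15, 6]
After line 3 (insert 40 at index 0): lst = [40, 4, 16, 15, 6]

[40, 4, 16, 15, 6]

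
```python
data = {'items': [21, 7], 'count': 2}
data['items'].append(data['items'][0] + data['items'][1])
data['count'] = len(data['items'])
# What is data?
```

After line 1: data = {'items': [21, 7], 'count': 2}
After line 2 (append 21 + 7 = 28): data = {'items': [21, 7, 28], 'count': 2}
After line 3 (count = len(items) = 3): data = {'items': [21, 7, 28], 'count': 3}

{'items': [21, 7, 28], 'count': 3}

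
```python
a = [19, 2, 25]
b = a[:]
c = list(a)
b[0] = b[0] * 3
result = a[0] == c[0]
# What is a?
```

After line 1: a = [19, 2, 25]
After line 2 (b = a[:], copy): a = [19, 2, 25], b = [19, 2, 25]
After line 3 (c = list(a) is a copy, new object): c = [19, 2, 25]
After line 4 (b[0] = 19 * 3 = 57; only b mutates (copy)): a = [19, 2, 25], b = [57, 2, 25], c = [19, 2, 25]
After line 5 (a[0] = 19, c[0] = 19; result = True)

[19, 2, 25]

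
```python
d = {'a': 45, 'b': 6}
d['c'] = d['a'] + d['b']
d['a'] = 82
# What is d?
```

After line 1: d = {'a': 45, 'b': 6}
After line 2 (d['c'] = 45 + 6): d = {'a': 45, 'b': 6, 'c': 51}
After line 3: d = {'a': 82, 'b': 6, 'c': 51}

{'a': 82, 'b': 6, 'c': 51}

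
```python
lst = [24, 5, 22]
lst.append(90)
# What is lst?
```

[24, 5, 22, 90]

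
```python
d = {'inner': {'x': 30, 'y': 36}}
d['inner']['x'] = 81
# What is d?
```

After line 1: d = {'inner': {'x': 30, 'y': 36}}
After line 2 (inner x overwritten): d = {'inner': {'x': 81, 'y': 36}}

{'inner': {'x': 81, 'y': 36}}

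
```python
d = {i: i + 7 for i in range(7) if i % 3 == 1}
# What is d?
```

{1: 8, 4: 11}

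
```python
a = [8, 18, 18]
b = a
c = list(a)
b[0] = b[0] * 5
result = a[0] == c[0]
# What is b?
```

After line 1: a = [8, 18, 18]
After line 2 (b = a, alias): a = [8, 18, 18], b = [8, 18, 18]
After line 3 (c = list(a) is a copy, new object): c = [8, 18, 18]
After line 4 (b[0] = 8 * 5 = 40; mutates shared a/b): a = b = [40, 18, 18], c = [8, 18, 18]
After line 5 (a[0] = 40, c[0] = 8; result = False)

[40, 18, 18]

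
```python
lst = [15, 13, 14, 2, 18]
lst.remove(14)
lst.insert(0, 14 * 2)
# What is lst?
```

After line 1: lst = [15, 13, 14, 2, 18]
After line 2 (remove first 14): lst = [15, 13, 2, 18]
After line 3 (insert 28 at index 0): lst = [28, 15, 13, 2, 18]

[28, 15, 13, 2, 18]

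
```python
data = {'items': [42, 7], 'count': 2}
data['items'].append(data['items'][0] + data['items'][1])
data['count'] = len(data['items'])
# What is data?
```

After line 1: data = {'items': [42, 7], 'count': 2}
After line 2 (append 42 + 7 = 49): data = {'items': [42, 7, 49], 'count': 2}
After line 3 (count = len(items) = 3): data = {'items': [42, 7, 49], 'count': 3}

{'items': [42, 7, 49], 'count': 3}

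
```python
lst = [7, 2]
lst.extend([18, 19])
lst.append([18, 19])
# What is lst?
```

After line 1: lst = [7, 2]
After line 2 (extend unpacks [18, 19]): lst = [7, 2, 18, 19]
After line 3 (append adds [18, 19] as single element): lst = [7, 2, 18, 19, [18, 19]]

[7, 2, 18, 19, [18, 19]]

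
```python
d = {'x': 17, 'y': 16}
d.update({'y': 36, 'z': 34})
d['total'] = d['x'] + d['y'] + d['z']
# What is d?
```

After line 1: d = {'x': 17, 'y': 16}
After line 2 (y overwritten, z added): d = {'x': 17, 'y': 36, 'z': 34}
After line 3 (total = 17 + 36 + 34 = 87): d = {'x': 17, 'y': 36, 'z': 34, 'total': 87}

{'x': 17, 'y': 36, 'z': 34, 'total': 87}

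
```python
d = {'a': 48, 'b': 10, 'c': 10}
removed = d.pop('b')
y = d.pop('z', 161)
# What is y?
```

After line 1: d = {'a': 48, 'b': 10, 'c': 10}
After line 2 (pop 'b' returns 10): d = {'a': 48, 'c': 10}, removed = 10
After line 3 (pop 'z' missing, returns default 161): d = {'a': 48, 'c': 10}, y = 161

161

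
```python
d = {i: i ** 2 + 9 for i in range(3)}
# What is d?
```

{0: 9, 1: 10, 2: 13}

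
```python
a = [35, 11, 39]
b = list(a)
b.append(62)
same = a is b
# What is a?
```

After line 1: a = [35, 11, 39]
After line 2 (b = list(a) is a shallow copy, new object): a = [35, 11, 39], b = [35, 11, 39]
After line 3 (append only mutates b): a = [35, 11, 39], b = [35, 11, 39, 62]
After line 4 (same = a is b; different objects -> False): same = False

[35, 11, 39]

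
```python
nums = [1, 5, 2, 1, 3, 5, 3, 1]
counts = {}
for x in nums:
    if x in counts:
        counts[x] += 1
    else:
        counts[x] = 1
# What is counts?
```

Initial: counts = {}, nums = [1, 5, 2, 1, 3, 5, 3, 1]
See 1: counts = {1: 1}
See 5: counts = {1: 1, 5: 1}
See 2: counts = {1: 1, 5: 1, 2: 1}
See 1: counts = {1: 2, 5: 1, 2: 1}
See 3: counts = {1: 2, 5: 1, 2: 1, 3: 1}
See 5: counts = {1: 2, 5: 2, 2: 1, 3: 1}
See 3: counts = {1: 2, 5: 2, 2: 1, 3: 2}
See 1: counts = {1: 3, 5: 2, 2: 1, 3: 2}

{1: 3, 5: 2, 2: 1, 3: 2}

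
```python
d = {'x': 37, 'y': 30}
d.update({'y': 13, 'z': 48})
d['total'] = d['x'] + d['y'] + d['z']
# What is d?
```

After line 1: d = {'x': 37, 'y': 30}
After line 2 (y overwritten, z added): d = {'x': 37, 'y': 13, 'z': 48}
After line 3 (total = 37 + 13 + 48 = 98): d = {'x': 37, 'y': 13, 'z': 48, 'total': 98}

{'x': 37, 'y': 13, 'z': 48, 'total': 98}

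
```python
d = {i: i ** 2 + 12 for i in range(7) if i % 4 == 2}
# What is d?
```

{2: 16, 6: 48}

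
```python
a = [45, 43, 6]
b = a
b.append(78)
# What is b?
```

After line 1: a = [45, 43, 6]
After line 2 (b = a is an alias, same object): a = [45, 43, 6], b = [45, 43, 6]
After line 3 (b.append mutates the shared list): a = [45, 43, 6, 78], b = [45, 43, 6, 78]

[45, 43, 6, 78]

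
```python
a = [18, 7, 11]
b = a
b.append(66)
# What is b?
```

After line 1: a = [18, 7, 11]
After line 2 (b = a is an alias, same object): a = [18, 7, 11], b = [18, 7, 11]
After line 3 (b.append mutates the shared list): a = [18, 7, 11, 66], b = [18, 7, 11, 66]

[18, 7, 11, 66]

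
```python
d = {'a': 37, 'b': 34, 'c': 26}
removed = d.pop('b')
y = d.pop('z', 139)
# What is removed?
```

After line 1: d = {'a': 37, 'b': 34, 'c': 26}
After line 2 (pop 'b' returns 34): d = {'a': 37, 'c': 26}, removed = 34
After line 3 (pop 'z' missing, returns default 139): d = {'a': 37, 'c': 26}, y = 139

34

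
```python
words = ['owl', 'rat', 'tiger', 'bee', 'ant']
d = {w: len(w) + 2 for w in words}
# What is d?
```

{'owl': 5, 'rat': 5, 'tiger': 7, 'bee': 5, 'ant': 5}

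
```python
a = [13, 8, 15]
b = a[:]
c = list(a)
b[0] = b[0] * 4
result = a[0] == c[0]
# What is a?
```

After line 1: a = [13, 8, 15]
After line 2 (b = a[:], copy): a = [13, 8, 15], b = [13, 8, 15]
After line 3 (c = list(a) is a copy, new object): c = [13, 8, 15]
After line 4 (b[0] = 13 * 4 = 52; only b mutates (copy)): a = [13, 8, 15], b = [52, 8, 15], c = [13, 8, 15]
After line 5 (a[0] = 13, c[0] = 13; result = True)

[13, 8, 15]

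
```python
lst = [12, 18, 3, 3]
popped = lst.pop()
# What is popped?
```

3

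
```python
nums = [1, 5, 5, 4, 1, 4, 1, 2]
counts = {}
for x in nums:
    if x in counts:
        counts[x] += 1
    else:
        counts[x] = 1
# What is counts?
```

Initial: counts = {}, nums = [1, 5, 5, 4, 1, 4, 1, 2]
See 1: counts = {1: 1}
See 5: counts = {1: 1, 5: 1}
See 5: counts = {1: 1, 5: 2}
See 4: counts = {1: 1, 5: 2, 4: 1}
See 1: counts = {1: 2, 5: 2, 4: 1}
See 4: counts = {1: 2, 5: 2, 4: 2}
See 1: counts = {1: 3, 5: 2, 4: 2}
See 2: counts = {1: 3, 5: 2, 4: 2, 2: 1}

{1: 3, 5: 2, 4: 2, 2: 1}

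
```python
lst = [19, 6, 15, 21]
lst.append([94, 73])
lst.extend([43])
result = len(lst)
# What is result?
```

After line 1: lst = [19, 6, 15, 21]
After line 2 (append adds [94, 73] as single element): lst = [19, 6, 15, 21, [94, 73]]
After line 3 (extend unpacks [43], adds 43): lst = [19, 6, 15, 21, [94, 73], 43]
After line 4: result = len(lst) = 6

6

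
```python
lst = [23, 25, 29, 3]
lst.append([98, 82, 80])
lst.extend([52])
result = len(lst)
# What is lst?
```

After line 1: lst = [23, 25, 29, 3]
After line 2 (append adds [98, 82, 80] as single element): lst = [23, 25, 29, 3, [98, 82, 80]]
After line 3 (extend unpacks [52], adds 52): lst = [23, 25, 29, 3, [98, 82, 80], 52]
After line 4: result = len(lst) = 6

[23, 25, 29, 3, [98, 82, 80], 52]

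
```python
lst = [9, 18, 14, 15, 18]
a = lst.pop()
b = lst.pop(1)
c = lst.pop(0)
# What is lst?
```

After line 1: lst = [9, 18, 14, 15, 18]
After line 2 (pop() -> a = 18): lst = [9, 18, 14, 15]
After line 3 (pop(1) -> b = 18): lst = [9, 14, 15]
After line 4 (pop(0) -> c = 9): lst = [14, 15]

[14, 15]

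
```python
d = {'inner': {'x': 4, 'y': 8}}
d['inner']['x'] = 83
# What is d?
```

After line 1: d = {'inner': {'x': 4, 'y': 8}}
After line 2 (inner x overwritten): d = {'inner': {'x': 83, 'y': 8}}

{'inner': {'x': 83, 'y': 8}}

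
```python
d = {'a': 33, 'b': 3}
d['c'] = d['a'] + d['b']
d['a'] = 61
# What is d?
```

After line 1: d = {'a': 33, 'b': 3}
After line 2 (d['c'] = 33 + 3): d = {'a': 33, 'b': 3, 'c': 36}
After line 3: d = {'a': 61, 'b': 3, 'c': 36}

{'a': 61, 'b': 3, 'c': 36}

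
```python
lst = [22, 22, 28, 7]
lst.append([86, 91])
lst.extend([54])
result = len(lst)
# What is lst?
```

After line 1: lst = [22, 22, 28, 7]
After line 2 (append adds [86, 91] as single element): lst = [22, 22, 28, 7, [86, 91]]
After line 3 (extend unpacks [54], adds 54): lst = [22, 22, 28, 7, [86, 91], 54]
After line 4: result = len(lst) = 6

[22, 22, 28, 7, [86, 91], 54]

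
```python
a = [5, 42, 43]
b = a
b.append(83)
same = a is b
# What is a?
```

After line 1: a = [5, 42, 43]
After line 2 (b = a is an alias, same object): a = [5, 42, 43], b = [5, 42, 43]
After line 3 (b.append mutates the shared list): a = [5, 42, 43, 83], b = [5, 42, 43, 83]
After line 4 (same = a is b; same object -> True): same = True

[5, 42, 43, 83]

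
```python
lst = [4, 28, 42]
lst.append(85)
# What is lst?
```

[4, 28, 42, 85]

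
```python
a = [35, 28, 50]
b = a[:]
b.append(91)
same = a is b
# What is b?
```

After line 1: a = [35, 28, 50]
After line 2 (b = a[:] is a shallow copy, new object): a = [35, 28, 50], b = [35, 28, 50]
After line 3 (append only mutates b): a = [35, 28, 50], b = [35, 28, 50, 91]
After line 4 (same = a is b; different objects -> False): same = False

[35, 28, 50, 91]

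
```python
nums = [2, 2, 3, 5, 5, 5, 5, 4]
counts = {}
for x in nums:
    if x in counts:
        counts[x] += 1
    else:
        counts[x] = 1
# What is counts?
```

Initial: counts = {}, nums = [2, 2, 3, 5, 5, 5, 5, 4]
See 2: counts = {2: 1}
See 2: counts = {2: 2}
See 3: counts = {2: 2, 3: 1}
See 5: counts = {2: 2, 3: 1, 5: 1}
See 5: counts = {2: 2, 3: 1, 5: 2}
See 5: counts = {2: 2, 3: 1, 5: 3}
See 5: counts = {2: 2, 3: 1, 5: 4}
See 4: counts = {2: 2, 3: 1, 5: 4, 4: 1}

{2: 2, 3: 1, 5: 4, 4: 1}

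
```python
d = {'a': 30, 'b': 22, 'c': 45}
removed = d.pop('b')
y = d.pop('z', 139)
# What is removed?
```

After line 1: d = {'a': 30, 'b': 22, 'c': 45}
After line 2 (pop 'b' returns 22): d = {'a': 30, 'c': 45}, removed = 22
After line 3 (pop 'z' missing, returns default 139): d = {'a': 30, 'c': 45}, y = 139

22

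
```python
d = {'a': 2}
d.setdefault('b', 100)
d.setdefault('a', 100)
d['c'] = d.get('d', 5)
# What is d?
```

After line 1: d = {'a': 2}
After line 2 (setdefault adds 'b'=100): d = {'a': 2, 'b': 100}
After line 3 (setdefault 'a' no-op, already exists): d = {'a': 2, 'b': 100}
After line 4 (get('d', 5) returns default since 'd' not in d): d = {'a': 2, 'b': 100, 'c': 5}

{'a': 2, 'b': 100, 'c': 5}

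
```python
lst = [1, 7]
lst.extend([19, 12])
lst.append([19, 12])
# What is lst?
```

After line 1: lst = [1, 7]
After line 2 (extend unpacks [19, 12]): lst = [1, 7, 19, 12]
After line 3 (append adds [19, 12] as single element): lst = [1, 7, 19, 12, [19, 12]]

[1, 7, 19, 12, [19, 12]]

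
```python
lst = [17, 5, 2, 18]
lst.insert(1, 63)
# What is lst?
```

[17, 63, 5, 2, 18]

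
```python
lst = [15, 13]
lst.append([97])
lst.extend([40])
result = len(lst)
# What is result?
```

After line 1: lst = [15, 13]
After line 2 (append adds [97] as single element): lst = [15, 13, [97]]
After line 3 (extend unpacks [40], adds 40): lst = [15, 13, [97], 40]
After line 4: result = len(lst) = 4

4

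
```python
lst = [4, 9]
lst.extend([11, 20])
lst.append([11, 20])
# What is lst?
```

After line 1: lst = [4, 9]
After line 2 (extend unpacks [11, 20]): lst = [4, 9, 11, 20]
After line 3 (append adds [11, 20] as single element): lst = [4, 9, 11, 20, [11, 20]]

[4, 9, 11, 20, [11, 20]]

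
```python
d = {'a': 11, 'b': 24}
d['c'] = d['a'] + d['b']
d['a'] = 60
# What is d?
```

After line 1: d = {'a': 11, 'b': 24}
After line 2 (d['c'] = 11 + 24): d = {'a': 11, 'b': 24, 'c': 35}
After line 3: d = {'a': 60, 'b': 24, 'c': 35}

{'a': 60, 'b': 24, 'c': 35}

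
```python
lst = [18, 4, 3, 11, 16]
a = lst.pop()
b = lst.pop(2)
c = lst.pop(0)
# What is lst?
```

After line 1: lst = [18, 4, 3, 11, 16]
After line 2 (pop() -> a = 16): lst = [18, 4, 3, 11]
After line 3 (pop(2) -> b = 3): lst = [18, 4, 11]
After line 4 (pop(0) -> c = 18): lst = [4, 11]

[4, 11]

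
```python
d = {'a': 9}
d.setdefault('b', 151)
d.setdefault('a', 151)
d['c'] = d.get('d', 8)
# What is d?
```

After line 1: d = {'a': 9}
After line 2 (setdefault adds 'b'=151): d = {'a': 9, 'b': 151}
After line 3 (setdefault 'a' no-op, already exists): d = {'a': 9, 'b': 151}
After line 4 (get('d', 8) returns default since 'd' not in d): d = {'a': 9, 'b': 151, 'c': 8}

{'a': 9, 'b': 151, 'c': 8}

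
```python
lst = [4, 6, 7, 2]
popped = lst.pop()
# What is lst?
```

[4, 6, 7]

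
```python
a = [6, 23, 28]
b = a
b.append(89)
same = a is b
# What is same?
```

After line 1: a = [6, 23, 28]
After line 2 (b = a is an alias, same object): a = [6, 23, 28], b = [6, 23, 28]
After line 3 (b.append mutates the shared list): a = [6, 23, 28, 89], b = [6, 23, 28, 89]
After line 4 (same = a is b; same object -> True): same = True

True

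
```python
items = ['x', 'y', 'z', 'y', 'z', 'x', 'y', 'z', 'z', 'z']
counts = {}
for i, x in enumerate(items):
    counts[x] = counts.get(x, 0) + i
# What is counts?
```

Initial: counts = {}, items = ['x', 'y', 'z', 'y', 'z', 'x', 'y', 'z', 'z', 'z']
i=0, x='x': counts = {'x': 0}
i=1, x='y': counts = {'x': 0, 'y': 1}
i=2, x='z': counts = {'x': 0, 'y': 1, 'z': 2}
i=3, x='y': counts = {'x': 0, 'y': 4, 'z': 2}
i=4, x='z': counts = {'x': 0, 'y': 4, 'z': 6}
i=5, x='x': counts = {'x': 5, 'y': 4, 'z': 6}
i=6, x='y': counts = {'x': 5, 'y': 10, 'z': 6}
i=7, x='z': counts = {'x': 5, 'y': 10, 'z': 13}
i=8, x='z': counts = {'x': 5, 'y': 10, 'z': 21}
i=9, x='z': counts = {'x': 5, 'y': 10, 'z': 30}

{'x': 5, 'y': 10, 'z': 30}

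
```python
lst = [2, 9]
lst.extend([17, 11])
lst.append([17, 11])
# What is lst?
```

After line 1: lst = [2, 9]
After line 2 (extend unpacks [17, 11]): lst = [2, 9, 17, 11]
After line 3 (append adds [17, 11] as single element): lst = [2, 9, 17, 11, [17, 11]]

[2, 9, 17, 11, [17, 11]]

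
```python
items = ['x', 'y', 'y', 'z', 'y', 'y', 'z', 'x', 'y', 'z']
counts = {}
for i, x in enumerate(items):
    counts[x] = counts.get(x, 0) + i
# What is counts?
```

Initial: counts = {}, items = ['x', 'y', 'y', 'z', 'y', 'y', 'z', 'x', 'y', 'z']
i=0, x='x': counts = {'x': 0}
i=1, x='y': counts = {'x': 0, 'y': 1}
i=2, x='y': counts = {'x': 0, 'y': 3}
i=3, x='z': counts = {'x': 0, 'y': 3, 'z': 3}
i=4, x='y': counts = {'x': 0, 'y': 7, 'z': 3}
i=5, x='y': counts = {'x': 0, 'y': 12, 'z': 3}
i=6, x='z': counts = {'x': 0, 'y': 12, 'z': 9}
i=7, x='x': counts = {'x': 7, 'y': 12, 'z': 9}
i=8, x='y': counts = {'x': 7, 'y': 20, 'z': 9}
i=9, x='z': counts = {'x': 7, 'y': 20, 'z': 18}

{'x': 7, 'y': 20, 'z': 18}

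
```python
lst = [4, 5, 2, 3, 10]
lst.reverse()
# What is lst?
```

[10, 3, 2, 5, 4]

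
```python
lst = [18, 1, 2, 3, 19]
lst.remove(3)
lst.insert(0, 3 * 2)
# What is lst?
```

After line 1: lst = [18, 1, 2, 3, 19]
After line 2 (remove first 3): lst = [18, 1, 2, 19]
After line 3 (insert 6 at index 0): lst = [6, 18, 1, 2, 19]

[6, 18, 1, 2, 19]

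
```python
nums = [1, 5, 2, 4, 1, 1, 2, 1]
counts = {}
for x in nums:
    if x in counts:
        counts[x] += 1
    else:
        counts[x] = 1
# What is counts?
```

Initial: counts = {}, nums = [1, 5, 2, 4, 1, 1, 2, 1]
See 1: counts = {1: 1}
See 5: counts = {1: 1, 5: 1}
See 2: counts = {1: 1, 5: 1, 2: 1}
See 4: counts = {1: 1, 5: 1, 2: 1, 4: 1}
See 1: counts = {1: 2, 5: 1, 2: 1, 4: 1}
See 1: counts = {1: 3, 5: 1, 2: 1, 4: 1}
See 2: counts = {1: 3, 5: 1, 2: 2, 4: 1}
See 1: counts = {1: 4, 5: 1, 2: 2, 4: 1}

{1: 4, 5: 1, 2: 2, 4: 1}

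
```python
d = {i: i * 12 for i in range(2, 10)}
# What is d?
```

{2: 24, 3: 36, 4: 48, 5: 60, 6: 72, 7: 84, 8: 96, 9: 108}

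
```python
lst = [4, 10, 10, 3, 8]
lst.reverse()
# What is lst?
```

[8, 3, 10, 10, 4]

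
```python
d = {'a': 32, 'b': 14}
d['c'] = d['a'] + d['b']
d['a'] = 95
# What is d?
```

After line 1: d = {'a': 32, 'b': 14}
After line 2 (d['c'] = 32 + 14): d = {'a': 32, 'b': 14, 'c': 46}
After line 3: d = {'a': 95, 'b': 14, 'c': 46}

{'a': 95, 'b': 14, 'c': 46}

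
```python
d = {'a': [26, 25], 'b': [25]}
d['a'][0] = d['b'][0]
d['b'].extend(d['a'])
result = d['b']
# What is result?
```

After line 1: d = {'a': [26, 25], 'b': [25]}
After line 2 (a[0] = b[0] = 25): d = {'a': [25, 25], 'b': [25]}
After line 3 (b.extend(a) appends [25, 25]): d = {'a': [25, 25], 'b': [25, 25, 25]}
After line 4: result = d['b'] = [25, 25, 25]

[25, 25, 25]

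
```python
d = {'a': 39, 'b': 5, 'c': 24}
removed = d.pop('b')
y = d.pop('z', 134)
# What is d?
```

After line 1: d = {'a': 39, 'b': 5, 'c': 24}
After line 2 (pop 'b' returns 5): d = {'a': 39, 'c': 24}, removed = 5
After line 3 (pop 'z' missing, returns default 134): d = {'a': 39, 'c': 24}, y = 134

{'a': 39, 'c': 24}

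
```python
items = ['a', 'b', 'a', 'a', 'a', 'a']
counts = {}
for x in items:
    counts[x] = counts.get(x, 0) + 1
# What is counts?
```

Initial: counts = {}, items = ['a', 'b', 'a', 'a', 'a', 'a']
See 'a': counts = {'a': 1}
See 'b': counts = {'a': 1, 'b': 1}
See 'a': counts = {'a': 2, 'b': 1}
See 'a': counts = {'a': 3, 'b': 1}
See 'a': counts = {'a': 4, 'b': 1}
See 'a': counts = {'a': 5, 'b': 1}

{'a': 5, 'b': 1}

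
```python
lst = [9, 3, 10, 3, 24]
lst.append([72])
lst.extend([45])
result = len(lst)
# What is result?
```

After line 1: lst = [9, 3, 10, 3, 24]
After line 2 (append adds [72] as single element): lst = [9, 3, 10, 3, 24, [72]]
After line 3 (extend unpacks [45], adds 45): lst = [9, 3, 10, 3, 24, [72], 45]
After line 4: result = len(lst) = 7

7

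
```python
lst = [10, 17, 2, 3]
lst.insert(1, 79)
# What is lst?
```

[10, 79, 17, 2, 3]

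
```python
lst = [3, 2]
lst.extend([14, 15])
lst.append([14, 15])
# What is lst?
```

After line 1: lst = [3, 2]
After line 2 (extend unpacks [14, 15]): lst = [3, 2, 14, 15]
After line 3 (append adds [14, 15] as single element): lst = [3, 2, 14, 15, [14, 15]]

[3, 2, 14, 15, [14, 15]]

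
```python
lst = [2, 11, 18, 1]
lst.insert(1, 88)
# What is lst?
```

[2, 88, 11, 18, 1]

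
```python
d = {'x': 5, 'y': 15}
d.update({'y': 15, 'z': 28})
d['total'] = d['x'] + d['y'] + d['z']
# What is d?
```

After line 1: d = {'x': 5, 'y': 15}
After line 2 (y overwritten, z added): d = {'x': 5, 'y': 15, 'z': 28}
After line 3 (total = 5 + 15 + 28 = 48): d = {'x': 5, 'y': 15, 'z': 28, 'total': 48}

{'x': 5, 'y': 15, 'z': 28, 'total': 48}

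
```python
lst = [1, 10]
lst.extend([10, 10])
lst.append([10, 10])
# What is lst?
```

After line 1: lst = [1, 10]
After line 2 (extend unpacks [10, 10]): lst = [1, 10, 10, 10]
After line 3 (append adds [10, 10] as single element): lst = [1, 10, 10, 10, [10, 10]]

[1, 10, 10, 10, [10, 10]]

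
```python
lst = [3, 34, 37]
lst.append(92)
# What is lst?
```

[3, 34, 37, 92]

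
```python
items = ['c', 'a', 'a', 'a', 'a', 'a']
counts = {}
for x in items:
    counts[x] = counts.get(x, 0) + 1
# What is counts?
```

Initial: counts = {}, items = ['c', 'a', 'a', 'a', 'a', 'a']
See 'c': counts = {'c': 1}
See 'a': counts = {'c': 1, 'a': 1}
See 'a': counts = {'c': 1, 'a': 2}
See 'a': counts = {'c': 1, 'a': 3}
See 'a': counts = {'c': 1, 'a': 4}
See 'a': counts = {'c': 1, 'a': 5}

{'c': 1, 'a': 5}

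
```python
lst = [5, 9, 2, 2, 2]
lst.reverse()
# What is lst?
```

[2, 2, 2, 9, 5]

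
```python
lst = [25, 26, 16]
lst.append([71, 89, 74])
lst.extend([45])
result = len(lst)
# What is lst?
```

After line 1: lst = [25, 26, 16]
After line 2 (append adds [71, 89, 74] as single element): lst = [25, 26, 16, [71, 89, 74]]
After line 3 (extend unpacks [45], adds 45): lst = [25, 26, 16, [71, 89, 74], 45]
After line 4: result = len(lst) = 5

[25, 26, 16, [71, 89, 74], 45]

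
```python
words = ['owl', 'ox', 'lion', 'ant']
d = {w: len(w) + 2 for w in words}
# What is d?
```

{'owl': 5, 'ox': 4, 'lion': 6, 'ant': 5}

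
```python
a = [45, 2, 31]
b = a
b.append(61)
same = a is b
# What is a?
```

After line 1: a = [45, 2, 31]
After line 2 (b = a is an alias, same object): a = [45, 2, 31], b = [45, 2, 31]
After line 3 (b.append mutates the shared list): a = [45, 2, 31, 61], b = [45, 2, 31, 61]
After line 4 (same = a is b; same object -> True): same = True

[45, 2, 31, 61]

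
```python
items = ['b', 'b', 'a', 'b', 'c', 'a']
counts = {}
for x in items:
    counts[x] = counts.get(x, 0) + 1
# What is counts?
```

Initial: counts = {}, items = ['b', 'b', 'a', 'b', 'c', 'a']
See 'b': counts = {'b': 1}
See 'b': counts = {'b': 2}
See 'a': counts = {'b': 2, 'a': 1}
See 'b': counts = {'b': 3, 'a': 1}
See 'c': counts = {'b': 3, 'a': 1, 'c': 1}
See 'a': counts = {'b': 3, 'a': 2, 'c': 1}

{'b': 3, 'a': 2, 'c': 1}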